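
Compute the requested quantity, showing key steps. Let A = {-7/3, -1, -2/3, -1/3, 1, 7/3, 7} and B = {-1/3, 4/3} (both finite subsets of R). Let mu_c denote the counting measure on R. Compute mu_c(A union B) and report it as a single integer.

Counting measure on a finite set equals cardinality. By inclusion-exclusion, |A union B| = |A| + |B| - |A cap B|.
|A| = 7, |B| = 2, |A cap B| = 1.
So mu_c(A union B) = 7 + 2 - 1 = 8.

8


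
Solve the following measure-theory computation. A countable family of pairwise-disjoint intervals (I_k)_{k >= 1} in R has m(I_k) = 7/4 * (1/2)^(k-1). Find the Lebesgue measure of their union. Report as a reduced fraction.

By countable additivity of the Lebesgue measure on pairwise disjoint measurable sets,
  m(union_{k >= 1} I_k) = sum_{k >= 1} m(I_k) = sum_{k >= 1} a * r^(k-1),
  with a = 7/4 and r = 1/2.
Since 0 < r = 1/2 < 1, the geometric series converges:
  sum_{k >= 1} a * r^(k-1) = a / (1 - r).
  = 7/4 / (1 - 1/2)
  = 7/4 / (1/2)
  = 7/2.

7/2


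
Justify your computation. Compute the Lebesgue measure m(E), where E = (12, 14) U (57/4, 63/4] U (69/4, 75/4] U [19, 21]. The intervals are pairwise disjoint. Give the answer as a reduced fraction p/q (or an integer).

For pairwise disjoint intervals, m(union_i I_i) = sum_i m(I_i),
and m is invariant under swapping open/closed endpoints (single points have measure 0).
So m(E) = sum_i (b_i - a_i).
  I_1 has length 14 - 12 = 2.
  I_2 has length 63/4 - 57/4 = 3/2.
  I_3 has length 75/4 - 69/4 = 3/2.
  I_4 has length 21 - 19 = 2.
Summing:
  m(E) = 2 + 3/2 + 3/2 + 2 = 7.

7


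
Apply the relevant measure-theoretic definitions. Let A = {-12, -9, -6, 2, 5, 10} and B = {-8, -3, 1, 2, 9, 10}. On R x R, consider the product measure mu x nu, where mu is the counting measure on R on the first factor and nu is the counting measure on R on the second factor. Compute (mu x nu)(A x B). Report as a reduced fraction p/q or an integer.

For a measurable rectangle A x B, the product measure satisfies
  (mu x nu)(A x B) = mu(A) * nu(B).
  mu(A) = 6.
  nu(B) = 6.
  (mu x nu)(A x B) = 6 * 6 = 36.

36


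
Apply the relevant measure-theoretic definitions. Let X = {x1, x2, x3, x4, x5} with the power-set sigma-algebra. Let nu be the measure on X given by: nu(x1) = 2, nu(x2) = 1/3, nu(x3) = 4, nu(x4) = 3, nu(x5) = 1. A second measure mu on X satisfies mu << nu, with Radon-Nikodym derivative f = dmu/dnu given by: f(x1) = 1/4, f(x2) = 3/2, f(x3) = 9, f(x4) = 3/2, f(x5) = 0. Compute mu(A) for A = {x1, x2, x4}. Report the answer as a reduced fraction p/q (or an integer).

By the defining property of the Radon-Nikodym derivative, for every measurable set A,
  mu(A) = integral_A f dnu.
Since nu is a discrete measure concentrated on the atoms of X, the integral over A reduces to the sum
  mu(A) = sum_{x in A} f(x) * nu({x}).
Computing each term:
  x1: f(x1) * nu(x1) = 1/4 * 2 = 1/2.
  x2: f(x2) * nu(x2) = 3/2 * 1/3 = 1/2.
  x4: f(x4) * nu(x4) = 3/2 * 3 = 9/2.
Summing: mu(A) = 1/2 + 1/2 + 9/2 = 11/2.

11/2


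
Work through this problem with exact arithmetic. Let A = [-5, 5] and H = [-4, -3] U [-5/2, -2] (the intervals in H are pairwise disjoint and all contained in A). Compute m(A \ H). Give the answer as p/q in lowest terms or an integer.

The ambient interval has length m(A) = 5 - (-5) = 10.
Since the holes are disjoint and sit inside A, by finite additivity
  m(H) = sum_i (b_i - a_i), and m(A \ H) = m(A) - m(H).
Computing the hole measures:
  m(H_1) = -3 - (-4) = 1.
  m(H_2) = -2 - (-5/2) = 1/2.
Summed: m(H) = 1 + 1/2 = 3/2.
So m(A \ H) = 10 - 3/2 = 17/2.

17/2


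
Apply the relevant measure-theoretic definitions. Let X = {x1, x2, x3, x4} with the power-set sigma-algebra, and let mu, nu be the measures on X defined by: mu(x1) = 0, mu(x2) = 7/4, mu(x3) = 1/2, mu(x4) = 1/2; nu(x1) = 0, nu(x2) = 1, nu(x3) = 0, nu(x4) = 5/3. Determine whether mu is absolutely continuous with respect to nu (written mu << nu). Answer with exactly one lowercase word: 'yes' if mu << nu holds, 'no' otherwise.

mu << nu means: every nu-null measurable set is also mu-null; equivalently, for every atom x, if nu({x}) = 0 then mu({x}) = 0.
Checking each atom:
  x1: nu = 0, mu = 0 -> consistent with mu << nu.
  x2: nu = 1 > 0 -> no constraint.
  x3: nu = 0, mu = 1/2 > 0 -> violates mu << nu.
  x4: nu = 5/3 > 0 -> no constraint.
The atom(s) x3 violate the condition (nu = 0 but mu > 0). Therefore mu is NOT absolutely continuous w.r.t. nu.

no


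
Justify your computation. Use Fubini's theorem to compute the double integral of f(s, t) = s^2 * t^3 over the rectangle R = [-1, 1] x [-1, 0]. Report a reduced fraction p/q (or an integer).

f(s, t) is a tensor product of a function of s and a function of t, and both factors are bounded continuous (hence Lebesgue integrable) on the rectangle, so Fubini's theorem applies:
  integral_R f d(m x m) = (integral_a1^b1 s^2 ds) * (integral_a2^b2 t^3 dt).
Inner integral in s: integral_{-1}^{1} s^2 ds = (1^3 - (-1)^3)/3
  = 2/3.
Inner integral in t: integral_{-1}^{0} t^3 dt = (0^4 - (-1)^4)/4
  = -1/4.
Product: (2/3) * (-1/4) = -1/6.

-1/6


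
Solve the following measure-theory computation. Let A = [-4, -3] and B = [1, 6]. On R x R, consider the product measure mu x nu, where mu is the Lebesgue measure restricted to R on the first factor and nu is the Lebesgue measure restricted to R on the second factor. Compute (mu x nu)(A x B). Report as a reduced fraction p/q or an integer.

For a measurable rectangle A x B, the product measure satisfies
  (mu x nu)(A x B) = mu(A) * nu(B).
  mu(A) = 1.
  nu(B) = 5.
  (mu x nu)(A x B) = 1 * 5 = 5.

5


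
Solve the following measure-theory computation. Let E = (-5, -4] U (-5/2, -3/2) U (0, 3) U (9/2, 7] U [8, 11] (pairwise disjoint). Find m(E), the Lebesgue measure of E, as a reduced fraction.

For pairwise disjoint intervals, m(union_i I_i) = sum_i m(I_i),
and m is invariant under swapping open/closed endpoints (single points have measure 0).
So m(E) = sum_i (b_i - a_i).
  I_1 has length -4 - (-5) = 1.
  I_2 has length -3/2 - (-5/2) = 1.
  I_3 has length 3 - 0 = 3.
  I_4 has length 7 - 9/2 = 5/2.
  I_5 has length 11 - 8 = 3.
Summing:
  m(E) = 1 + 1 + 3 + 5/2 + 3 = 21/2.

21/2


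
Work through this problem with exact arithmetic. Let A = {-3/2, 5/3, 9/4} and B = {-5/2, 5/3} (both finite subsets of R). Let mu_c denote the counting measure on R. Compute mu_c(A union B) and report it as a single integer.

Counting measure on a finite set equals cardinality. By inclusion-exclusion, |A union B| = |A| + |B| - |A cap B|.
|A| = 3, |B| = 2, |A cap B| = 1.
So mu_c(A union B) = 3 + 2 - 1 = 4.

4


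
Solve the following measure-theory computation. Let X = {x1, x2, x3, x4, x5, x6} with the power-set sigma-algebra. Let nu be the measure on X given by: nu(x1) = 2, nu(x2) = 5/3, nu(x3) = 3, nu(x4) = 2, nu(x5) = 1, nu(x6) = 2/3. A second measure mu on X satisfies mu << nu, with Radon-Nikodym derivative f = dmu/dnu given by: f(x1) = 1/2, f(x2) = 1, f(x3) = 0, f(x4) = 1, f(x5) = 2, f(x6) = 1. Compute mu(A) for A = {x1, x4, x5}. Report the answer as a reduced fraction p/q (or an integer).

By the defining property of the Radon-Nikodym derivative, for every measurable set A,
  mu(A) = integral_A f dnu.
Since nu is a discrete measure concentrated on the atoms of X, the integral over A reduces to the sum
  mu(A) = sum_{x in A} f(x) * nu({x}).
Computing each term:
  x1: f(x1) * nu(x1) = 1/2 * 2 = 1.
  x4: f(x4) * nu(x4) = 1 * 2 = 2.
  x5: f(x5) * nu(x5) = 2 * 1 = 2.
Summing: mu(A) = 1 + 2 + 2 = 5.

5


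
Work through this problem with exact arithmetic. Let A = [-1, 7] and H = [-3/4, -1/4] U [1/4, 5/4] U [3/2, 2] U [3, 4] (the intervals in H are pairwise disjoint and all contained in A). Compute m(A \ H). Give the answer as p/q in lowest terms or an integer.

The ambient interval has length m(A) = 7 - (-1) = 8.
Since the holes are disjoint and sit inside A, by finite additivity
  m(H) = sum_i (b_i - a_i), and m(A \ H) = m(A) - m(H).
Computing the hole measures:
  m(H_1) = -1/4 - (-3/4) = 1/2.
  m(H_2) = 5/4 - 1/4 = 1.
  m(H_3) = 2 - 3/2 = 1/2.
  m(H_4) = 4 - 3 = 1.
Summed: m(H) = 1/2 + 1 + 1/2 + 1 = 3.
So m(A \ H) = 8 - 3 = 5.

5


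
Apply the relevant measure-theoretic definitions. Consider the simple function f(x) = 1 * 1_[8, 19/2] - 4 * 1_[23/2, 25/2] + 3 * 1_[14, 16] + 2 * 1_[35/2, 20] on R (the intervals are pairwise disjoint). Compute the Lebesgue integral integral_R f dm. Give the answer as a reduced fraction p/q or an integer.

For a simple function f = sum_i c_i * 1_{A_i} with disjoint A_i,
  integral f dm = sum_i c_i * m(A_i).
Lengths of the A_i:
  m(A_1) = 19/2 - 8 = 3/2.
  m(A_2) = 25/2 - 23/2 = 1.
  m(A_3) = 16 - 14 = 2.
  m(A_4) = 20 - 35/2 = 5/2.
Contributions c_i * m(A_i):
  (1) * (3/2) = 3/2.
  (-4) * (1) = -4.
  (3) * (2) = 6.
  (2) * (5/2) = 5.
Total: 3/2 - 4 + 6 + 5 = 17/2.

17/2


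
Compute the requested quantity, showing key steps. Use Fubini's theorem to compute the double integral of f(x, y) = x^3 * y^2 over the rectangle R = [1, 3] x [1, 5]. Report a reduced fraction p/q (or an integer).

f(x, y) is a tensor product of a function of x and a function of y, and both factors are bounded continuous (hence Lebesgue integrable) on the rectangle, so Fubini's theorem applies:
  integral_R f d(m x m) = (integral_a1^b1 x^3 dx) * (integral_a2^b2 y^2 dy).
Inner integral in x: integral_{1}^{3} x^3 dx = (3^4 - 1^4)/4
  = 20.
Inner integral in y: integral_{1}^{5} y^2 dy = (5^3 - 1^3)/3
  = 124/3.
Product: (20) * (124/3) = 2480/3.

2480/3


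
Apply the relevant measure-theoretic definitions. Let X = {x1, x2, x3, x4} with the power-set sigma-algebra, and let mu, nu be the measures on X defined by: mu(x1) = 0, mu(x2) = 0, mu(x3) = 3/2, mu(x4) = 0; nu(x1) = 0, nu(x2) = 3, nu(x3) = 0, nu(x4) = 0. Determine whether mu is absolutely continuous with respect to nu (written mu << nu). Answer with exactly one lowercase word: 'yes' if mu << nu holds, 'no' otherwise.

mu << nu means: every nu-null measurable set is also mu-null; equivalently, for every atom x, if nu({x}) = 0 then mu({x}) = 0.
Checking each atom:
  x1: nu = 0, mu = 0 -> consistent with mu << nu.
  x2: nu = 3 > 0 -> no constraint.
  x3: nu = 0, mu = 3/2 > 0 -> violates mu << nu.
  x4: nu = 0, mu = 0 -> consistent with mu << nu.
The atom(s) x3 violate the condition (nu = 0 but mu > 0). Therefore mu is NOT absolutely continuous w.r.t. nu.

no


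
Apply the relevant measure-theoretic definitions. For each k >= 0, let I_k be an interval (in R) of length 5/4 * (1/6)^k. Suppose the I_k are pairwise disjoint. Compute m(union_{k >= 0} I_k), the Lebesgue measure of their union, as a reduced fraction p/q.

By countable additivity of the Lebesgue measure on pairwise disjoint measurable sets,
  m(union_{k >= 0} I_k) = sum_{k >= 0} m(I_k) = sum_{k >= 0} a * r^k,
  with a = 5/4 and r = 1/6.
Since 0 < r = 1/6 < 1, the geometric series converges:
  sum_{k >= 0} a * r^k = a / (1 - r).
  = 5/4 / (1 - 1/6)
  = 5/4 / (5/6)
  = 3/2.

3/2


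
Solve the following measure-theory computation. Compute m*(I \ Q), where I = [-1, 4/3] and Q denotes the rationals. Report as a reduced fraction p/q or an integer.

The interval I = [-1, 4/3] has m(I) = 4/3 - (-1) = 7/3 (endpoints are measure-zero, so open/closed/half-open agree). Write I = (I cap Q) u (I \ Q). The rationals in I are countable, so m*(I cap Q) = 0 (cover each rational by intervals whose total length is arbitrarily small). By countable subadditivity m*(I) <= m*(I cap Q) + m*(I \ Q), hence m*(I \ Q) >= m(I) = 7/3. The reverse inequality m*(I \ Q) <= m*(I) = 7/3 is trivial since (I \ Q) is a subset of I. Therefore m*(I \ Q) = 7/3.

7/3


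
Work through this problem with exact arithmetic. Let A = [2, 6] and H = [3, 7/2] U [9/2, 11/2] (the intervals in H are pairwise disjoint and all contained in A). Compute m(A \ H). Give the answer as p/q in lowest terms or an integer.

The ambient interval has length m(A) = 6 - 2 = 4.
Since the holes are disjoint and sit inside A, by finite additivity
  m(H) = sum_i (b_i - a_i), and m(A \ H) = m(A) - m(H).
Computing the hole measures:
  m(H_1) = 7/2 - 3 = 1/2.
  m(H_2) = 11/2 - 9/2 = 1.
Summed: m(H) = 1/2 + 1 = 3/2.
So m(A \ H) = 4 - 3/2 = 5/2.

5/2


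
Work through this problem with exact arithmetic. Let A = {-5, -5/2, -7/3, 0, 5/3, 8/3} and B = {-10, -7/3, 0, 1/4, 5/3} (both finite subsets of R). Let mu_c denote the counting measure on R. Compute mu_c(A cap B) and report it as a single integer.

Counting measure on a finite set equals cardinality. mu_c(A cap B) = |A cap B| (elements appearing in both).
Enumerating the elements of A that also lie in B gives 3 element(s).
So mu_c(A cap B) = 3.

3


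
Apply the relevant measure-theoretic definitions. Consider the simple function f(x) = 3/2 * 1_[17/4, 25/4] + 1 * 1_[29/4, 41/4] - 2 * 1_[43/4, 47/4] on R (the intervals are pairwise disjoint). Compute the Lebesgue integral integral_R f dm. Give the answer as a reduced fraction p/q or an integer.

For a simple function f = sum_i c_i * 1_{A_i} with disjoint A_i,
  integral f dm = sum_i c_i * m(A_i).
Lengths of the A_i:
  m(A_1) = 25/4 - 17/4 = 2.
  m(A_2) = 41/4 - 29/4 = 3.
  m(A_3) = 47/4 - 43/4 = 1.
Contributions c_i * m(A_i):
  (3/2) * (2) = 3.
  (1) * (3) = 3.
  (-2) * (1) = -2.
Total: 3 + 3 - 2 = 4.

4


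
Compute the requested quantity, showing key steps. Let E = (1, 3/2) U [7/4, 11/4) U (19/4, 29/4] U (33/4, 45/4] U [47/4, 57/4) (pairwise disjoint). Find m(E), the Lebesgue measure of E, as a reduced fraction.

For pairwise disjoint intervals, m(union_i I_i) = sum_i m(I_i),
and m is invariant under swapping open/closed endpoints (single points have measure 0).
So m(E) = sum_i (b_i - a_i).
  I_1 has length 3/2 - 1 = 1/2.
  I_2 has length 11/4 - 7/4 = 1.
  I_3 has length 29/4 - 19/4 = 5/2.
  I_4 has length 45/4 - 33/4 = 3.
  I_5 has length 57/4 - 47/4 = 5/2.
Summing:
  m(E) = 1/2 + 1 + 5/2 + 3 + 5/2 = 19/2.

19/2


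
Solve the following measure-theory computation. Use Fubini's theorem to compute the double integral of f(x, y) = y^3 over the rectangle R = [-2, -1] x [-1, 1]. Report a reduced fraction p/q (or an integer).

f(x, y) is a tensor product of a function of x and a function of y, and both factors are bounded continuous (hence Lebesgue integrable) on the rectangle, so Fubini's theorem applies:
  integral_R f d(m x m) = (integral_a1^b1 1 dx) * (integral_a2^b2 y^3 dy).
Inner integral in x: integral_{-2}^{-1} 1 dx = ((-1)^1 - (-2)^1)/1
  = 1.
Inner integral in y: integral_{-1}^{1} y^3 dy = (1^4 - (-1)^4)/4
  = 0.
Product: (1) * (0) = 0.

0


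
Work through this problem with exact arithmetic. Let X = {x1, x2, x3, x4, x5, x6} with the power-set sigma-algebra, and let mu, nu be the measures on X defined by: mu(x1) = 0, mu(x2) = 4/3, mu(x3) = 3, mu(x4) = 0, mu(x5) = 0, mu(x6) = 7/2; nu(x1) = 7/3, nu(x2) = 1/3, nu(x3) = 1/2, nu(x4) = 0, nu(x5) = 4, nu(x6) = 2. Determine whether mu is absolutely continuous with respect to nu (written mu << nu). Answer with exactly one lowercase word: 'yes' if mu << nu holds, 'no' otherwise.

mu << nu means: every nu-null measurable set is also mu-null; equivalently, for every atom x, if nu({x}) = 0 then mu({x}) = 0.
Checking each atom:
  x1: nu = 7/3 > 0 -> no constraint.
  x2: nu = 1/3 > 0 -> no constraint.
  x3: nu = 1/2 > 0 -> no constraint.
  x4: nu = 0, mu = 0 -> consistent with mu << nu.
  x5: nu = 4 > 0 -> no constraint.
  x6: nu = 2 > 0 -> no constraint.
No atom violates the condition. Therefore mu << nu.

yes


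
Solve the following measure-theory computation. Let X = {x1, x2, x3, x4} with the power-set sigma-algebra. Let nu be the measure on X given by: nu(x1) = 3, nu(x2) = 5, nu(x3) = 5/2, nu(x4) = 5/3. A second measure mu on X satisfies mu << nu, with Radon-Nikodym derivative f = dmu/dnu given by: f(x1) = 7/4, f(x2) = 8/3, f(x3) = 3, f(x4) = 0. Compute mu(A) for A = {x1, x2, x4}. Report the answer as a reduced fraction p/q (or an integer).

By the defining property of the Radon-Nikodym derivative, for every measurable set A,
  mu(A) = integral_A f dnu.
Since nu is a discrete measure concentrated on the atoms of X, the integral over A reduces to the sum
  mu(A) = sum_{x in A} f(x) * nu({x}).
Computing each term:
  x1: f(x1) * nu(x1) = 7/4 * 3 = 21/4.
  x2: f(x2) * nu(x2) = 8/3 * 5 = 40/3.
  x4: f(x4) * nu(x4) = 0 * 5/3 = 0.
Summing: mu(A) = 21/4 + 40/3 + 0 = 223/12.

223/12


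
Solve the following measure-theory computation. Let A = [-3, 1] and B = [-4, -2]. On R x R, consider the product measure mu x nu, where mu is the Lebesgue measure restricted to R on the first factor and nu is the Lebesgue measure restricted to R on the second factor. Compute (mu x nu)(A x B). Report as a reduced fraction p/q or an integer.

For a measurable rectangle A x B, the product measure satisfies
  (mu x nu)(A x B) = mu(A) * nu(B).
  mu(A) = 4.
  nu(B) = 2.
  (mu x nu)(A x B) = 4 * 2 = 8.

8


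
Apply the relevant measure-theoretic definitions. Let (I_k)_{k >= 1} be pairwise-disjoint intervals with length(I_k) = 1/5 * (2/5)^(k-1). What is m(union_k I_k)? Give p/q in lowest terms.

By countable additivity of the Lebesgue measure on pairwise disjoint measurable sets,
  m(union_{k >= 1} I_k) = sum_{k >= 1} m(I_k) = sum_{k >= 1} a * r^(k-1),
  with a = 1/5 and r = 2/5.
Since 0 < r = 2/5 < 1, the geometric series converges:
  sum_{k >= 1} a * r^(k-1) = a / (1 - r).
  = 1/5 / (1 - 2/5)
  = 1/5 / (3/5)
  = 1/3.

1/3


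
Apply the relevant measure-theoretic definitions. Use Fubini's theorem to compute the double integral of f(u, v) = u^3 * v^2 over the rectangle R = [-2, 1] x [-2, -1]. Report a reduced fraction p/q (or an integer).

f(u, v) is a tensor product of a function of u and a function of v, and both factors are bounded continuous (hence Lebesgue integrable) on the rectangle, so Fubini's theorem applies:
  integral_R f d(m x m) = (integral_a1^b1 u^3 du) * (integral_a2^b2 v^2 dv).
Inner integral in u: integral_{-2}^{1} u^3 du = (1^4 - (-2)^4)/4
  = -15/4.
Inner integral in v: integral_{-2}^{-1} v^2 dv = ((-1)^3 - (-2)^3)/3
  = 7/3.
Product: (-15/4) * (7/3) = -35/4.

-35/4


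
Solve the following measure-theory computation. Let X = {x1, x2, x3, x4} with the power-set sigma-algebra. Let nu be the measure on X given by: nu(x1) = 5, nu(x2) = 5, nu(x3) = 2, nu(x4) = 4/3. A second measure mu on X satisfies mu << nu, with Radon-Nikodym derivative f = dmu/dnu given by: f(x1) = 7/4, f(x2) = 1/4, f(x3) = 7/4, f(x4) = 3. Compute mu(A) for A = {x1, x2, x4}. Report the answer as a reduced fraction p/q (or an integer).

By the defining property of the Radon-Nikodym derivative, for every measurable set A,
  mu(A) = integral_A f dnu.
Since nu is a discrete measure concentrated on the atoms of X, the integral over A reduces to the sum
  mu(A) = sum_{x in A} f(x) * nu({x}).
Computing each term:
  x1: f(x1) * nu(x1) = 7/4 * 5 = 35/4.
  x2: f(x2) * nu(x2) = 1/4 * 5 = 5/4.
  x4: f(x4) * nu(x4) = 3 * 4/3 = 4.
Summing: mu(A) = 35/4 + 5/4 + 4 = 14.

14


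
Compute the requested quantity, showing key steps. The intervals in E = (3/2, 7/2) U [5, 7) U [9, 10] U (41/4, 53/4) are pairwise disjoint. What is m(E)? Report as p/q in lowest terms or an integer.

For pairwise disjoint intervals, m(union_i I_i) = sum_i m(I_i),
and m is invariant under swapping open/closed endpoints (single points have measure 0).
So m(E) = sum_i (b_i - a_i).
  I_1 has length 7/2 - 3/2 = 2.
  I_2 has length 7 - 5 = 2.
  I_3 has length 10 - 9 = 1.
  I_4 has length 53/4 - 41/4 = 3.
Summing:
  m(E) = 2 + 2 + 1 + 3 = 8.

8


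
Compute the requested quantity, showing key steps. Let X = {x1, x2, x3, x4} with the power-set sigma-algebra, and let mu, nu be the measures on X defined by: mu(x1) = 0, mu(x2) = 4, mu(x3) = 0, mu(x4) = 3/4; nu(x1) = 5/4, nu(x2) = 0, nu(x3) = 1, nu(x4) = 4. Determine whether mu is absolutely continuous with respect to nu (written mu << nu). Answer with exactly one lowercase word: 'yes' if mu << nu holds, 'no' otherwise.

mu << nu means: every nu-null measurable set is also mu-null; equivalently, for every atom x, if nu({x}) = 0 then mu({x}) = 0.
Checking each atom:
  x1: nu = 5/4 > 0 -> no constraint.
  x2: nu = 0, mu = 4 > 0 -> violates mu << nu.
  x3: nu = 1 > 0 -> no constraint.
  x4: nu = 4 > 0 -> no constraint.
The atom(s) x2 violate the condition (nu = 0 but mu > 0). Therefore mu is NOT absolutely continuous w.r.t. nu.

no


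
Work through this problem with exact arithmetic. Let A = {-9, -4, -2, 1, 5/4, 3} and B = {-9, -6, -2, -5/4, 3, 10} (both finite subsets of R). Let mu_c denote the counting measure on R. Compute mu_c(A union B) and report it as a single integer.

Counting measure on a finite set equals cardinality. By inclusion-exclusion, |A union B| = |A| + |B| - |A cap B|.
|A| = 6, |B| = 6, |A cap B| = 3.
So mu_c(A union B) = 6 + 6 - 3 = 9.

9


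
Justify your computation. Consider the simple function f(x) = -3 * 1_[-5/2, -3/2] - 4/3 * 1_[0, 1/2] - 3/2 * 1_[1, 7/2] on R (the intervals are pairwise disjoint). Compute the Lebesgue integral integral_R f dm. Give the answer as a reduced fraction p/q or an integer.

For a simple function f = sum_i c_i * 1_{A_i} with disjoint A_i,
  integral f dm = sum_i c_i * m(A_i).
Lengths of the A_i:
  m(A_1) = -3/2 - (-5/2) = 1.
  m(A_2) = 1/2 - 0 = 1/2.
  m(A_3) = 7/2 - 1 = 5/2.
Contributions c_i * m(A_i):
  (-3) * (1) = -3.
  (-4/3) * (1/2) = -2/3.
  (-3/2) * (5/2) = -15/4.
Total: -3 - 2/3 - 15/4 = -89/12.

-89/12


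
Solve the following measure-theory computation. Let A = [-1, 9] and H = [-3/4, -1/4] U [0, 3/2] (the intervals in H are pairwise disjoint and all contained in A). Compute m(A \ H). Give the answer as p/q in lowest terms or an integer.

The ambient interval has length m(A) = 9 - (-1) = 10.
Since the holes are disjoint and sit inside A, by finite additivity
  m(H) = sum_i (b_i - a_i), and m(A \ H) = m(A) - m(H).
Computing the hole measures:
  m(H_1) = -1/4 - (-3/4) = 1/2.
  m(H_2) = 3/2 - 0 = 3/2.
Summed: m(H) = 1/2 + 3/2 = 2.
So m(A \ H) = 10 - 2 = 8.

8


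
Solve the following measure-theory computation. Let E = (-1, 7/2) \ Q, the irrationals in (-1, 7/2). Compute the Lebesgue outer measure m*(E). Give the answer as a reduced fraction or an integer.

The interval I = (-1, 7/2) has m(I) = 7/2 - (-1) = 9/2 (endpoints are measure-zero, so open/closed/half-open agree). Write I = (I cap Q) u (I \ Q). The rationals in I are countable, so m*(I cap Q) = 0 (cover each rational by intervals whose total length is arbitrarily small). By countable subadditivity m*(I) <= m*(I cap Q) + m*(I \ Q), hence m*(I \ Q) >= m(I) = 9/2. The reverse inequality m*(I \ Q) <= m*(I) = 9/2 is trivial since (I \ Q) is a subset of I. Therefore m*(I \ Q) = 9/2.

9/2


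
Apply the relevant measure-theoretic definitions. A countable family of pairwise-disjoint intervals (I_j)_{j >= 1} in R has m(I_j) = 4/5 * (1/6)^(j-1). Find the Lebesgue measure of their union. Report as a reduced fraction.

By countable additivity of the Lebesgue measure on pairwise disjoint measurable sets,
  m(union_{j >= 1} I_j) = sum_{j >= 1} m(I_j) = sum_{j >= 1} a * r^(j-1),
  with a = 4/5 and r = 1/6.
Since 0 < r = 1/6 < 1, the geometric series converges:
  sum_{j >= 1} a * r^(j-1) = a / (1 - r).
  = 4/5 / (1 - 1/6)
  = 4/5 / (5/6)
  = 24/25.

24/25


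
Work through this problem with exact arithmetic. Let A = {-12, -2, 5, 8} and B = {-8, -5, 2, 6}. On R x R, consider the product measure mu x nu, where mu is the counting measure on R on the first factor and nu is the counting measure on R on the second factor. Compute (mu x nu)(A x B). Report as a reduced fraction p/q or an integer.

For a measurable rectangle A x B, the product measure satisfies
  (mu x nu)(A x B) = mu(A) * nu(B).
  mu(A) = 4.
  nu(B) = 4.
  (mu x nu)(A x B) = 4 * 4 = 16.

16


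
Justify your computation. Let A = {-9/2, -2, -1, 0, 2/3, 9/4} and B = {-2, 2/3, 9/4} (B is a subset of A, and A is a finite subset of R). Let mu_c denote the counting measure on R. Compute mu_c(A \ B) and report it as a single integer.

Counting measure assigns mu_c(E) = |E| (number of elements) when E is finite. For B subset A, A \ B is the set of elements of A not in B, so |A \ B| = |A| - |B|.
|A| = 6, |B| = 3, so mu_c(A \ B) = 6 - 3 = 3.

3


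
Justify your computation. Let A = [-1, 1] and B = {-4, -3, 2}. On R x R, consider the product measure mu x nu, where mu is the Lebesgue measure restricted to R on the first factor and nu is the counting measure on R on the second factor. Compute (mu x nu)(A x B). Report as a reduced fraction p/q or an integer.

For a measurable rectangle A x B, the product measure satisfies
  (mu x nu)(A x B) = mu(A) * nu(B).
  mu(A) = 2.
  nu(B) = 3.
  (mu x nu)(A x B) = 2 * 3 = 6.

6


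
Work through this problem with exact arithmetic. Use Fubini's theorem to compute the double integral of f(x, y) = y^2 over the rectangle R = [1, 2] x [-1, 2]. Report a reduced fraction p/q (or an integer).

f(x, y) is a tensor product of a function of x and a function of y, and both factors are bounded continuous (hence Lebesgue integrable) on the rectangle, so Fubini's theorem applies:
  integral_R f d(m x m) = (integral_a1^b1 1 dx) * (integral_a2^b2 y^2 dy).
Inner integral in x: integral_{1}^{2} 1 dx = (2^1 - 1^1)/1
  = 1.
Inner integral in y: integral_{-1}^{2} y^2 dy = (2^3 - (-1)^3)/3
  = 3.
Product: (1) * (3) = 3.

3


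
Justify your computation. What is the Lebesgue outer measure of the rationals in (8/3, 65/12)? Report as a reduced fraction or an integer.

The set Q cap (8/3, 65/12) is countable (a subset of the countable set Q). Lebesgue outer measure of any countable set is 0: each singleton {q} has m*({q}) = 0, and by countable subadditivity m*(union_k {q_k}) <= sum_k m*({q_k}) = sum_k 0 = 0. The reverse inequality m*(E) >= 0 is automatic. So m*(Q cap (8/3, 65/12)) = 0.

0


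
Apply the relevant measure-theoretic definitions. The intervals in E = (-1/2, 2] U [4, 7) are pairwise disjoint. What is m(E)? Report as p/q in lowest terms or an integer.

For pairwise disjoint intervals, m(union_i I_i) = sum_i m(I_i),
and m is invariant under swapping open/closed endpoints (single points have measure 0).
So m(E) = sum_i (b_i - a_i).
  I_1 has length 2 - (-1/2) = 5/2.
  I_2 has length 7 - 4 = 3.
Summing:
  m(E) = 5/2 + 3 = 11/2.

11/2


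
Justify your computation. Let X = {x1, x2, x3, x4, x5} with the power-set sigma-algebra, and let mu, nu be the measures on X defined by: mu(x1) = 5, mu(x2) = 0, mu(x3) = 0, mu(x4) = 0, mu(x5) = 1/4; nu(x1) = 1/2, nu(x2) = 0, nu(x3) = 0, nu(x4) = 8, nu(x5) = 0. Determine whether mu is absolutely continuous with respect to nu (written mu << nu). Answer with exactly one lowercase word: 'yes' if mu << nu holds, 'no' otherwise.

mu << nu means: every nu-null measurable set is also mu-null; equivalently, for every atom x, if nu({x}) = 0 then mu({x}) = 0.
Checking each atom:
  x1: nu = 1/2 > 0 -> no constraint.
  x2: nu = 0, mu = 0 -> consistent with mu << nu.
  x3: nu = 0, mu = 0 -> consistent with mu << nu.
  x4: nu = 8 > 0 -> no constraint.
  x5: nu = 0, mu = 1/4 > 0 -> violates mu << nu.
The atom(s) x5 violate the condition (nu = 0 but mu > 0). Therefore mu is NOT absolutely continuous w.r.t. nu.

no


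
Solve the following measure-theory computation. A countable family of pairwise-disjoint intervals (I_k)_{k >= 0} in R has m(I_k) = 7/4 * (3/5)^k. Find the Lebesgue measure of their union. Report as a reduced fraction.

By countable additivity of the Lebesgue measure on pairwise disjoint measurable sets,
  m(union_{k >= 0} I_k) = sum_{k >= 0} m(I_k) = sum_{k >= 0} a * r^k,
  with a = 7/4 and r = 3/5.
Since 0 < r = 3/5 < 1, the geometric series converges:
  sum_{k >= 0} a * r^k = a / (1 - r).
  = 7/4 / (1 - 3/5)
  = 7/4 / (2/5)
  = 35/8.

35/8


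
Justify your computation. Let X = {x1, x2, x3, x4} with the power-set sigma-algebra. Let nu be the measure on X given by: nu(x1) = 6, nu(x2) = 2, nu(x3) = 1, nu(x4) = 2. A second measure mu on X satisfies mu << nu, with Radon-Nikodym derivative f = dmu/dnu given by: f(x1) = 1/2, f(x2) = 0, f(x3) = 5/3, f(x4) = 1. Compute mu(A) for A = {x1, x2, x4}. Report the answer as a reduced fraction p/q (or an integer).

By the defining property of the Radon-Nikodym derivative, for every measurable set A,
  mu(A) = integral_A f dnu.
Since nu is a discrete measure concentrated on the atoms of X, the integral over A reduces to the sum
  mu(A) = sum_{x in A} f(x) * nu({x}).
Computing each term:
  x1: f(x1) * nu(x1) = 1/2 * 6 = 3.
  x2: f(x2) * nu(x2) = 0 * 2 = 0.
  x4: f(x4) * nu(x4) = 1 * 2 = 2.
Summing: mu(A) = 3 + 0 + 2 = 5.

5


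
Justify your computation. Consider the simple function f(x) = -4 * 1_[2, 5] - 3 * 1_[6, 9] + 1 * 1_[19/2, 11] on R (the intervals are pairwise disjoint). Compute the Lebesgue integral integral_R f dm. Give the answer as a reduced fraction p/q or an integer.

For a simple function f = sum_i c_i * 1_{A_i} with disjoint A_i,
  integral f dm = sum_i c_i * m(A_i).
Lengths of the A_i:
  m(A_1) = 5 - 2 = 3.
  m(A_2) = 9 - 6 = 3.
  m(A_3) = 11 - 19/2 = 3/2.
Contributions c_i * m(A_i):
  (-4) * (3) = -12.
  (-3) * (3) = -9.
  (1) * (3/2) = 3/2.
Total: -12 - 9 + 3/2 = -39/2.

-39/2


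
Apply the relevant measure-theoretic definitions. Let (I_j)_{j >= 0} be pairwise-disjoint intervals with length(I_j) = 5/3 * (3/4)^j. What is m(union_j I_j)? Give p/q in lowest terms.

By countable additivity of the Lebesgue measure on pairwise disjoint measurable sets,
  m(union_{j >= 0} I_j) = sum_{j >= 0} m(I_j) = sum_{j >= 0} a * r^j,
  with a = 5/3 and r = 3/4.
Since 0 < r = 3/4 < 1, the geometric series converges:
  sum_{j >= 0} a * r^j = a / (1 - r).
  = 5/3 / (1 - 3/4)
  = 5/3 / (1/4)
  = 20/3.

20/3


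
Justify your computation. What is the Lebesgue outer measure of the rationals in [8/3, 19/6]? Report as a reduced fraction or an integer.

Q cap [8/3, 19/6] is countable; list its elements as q_1, q_2, ... . Fix eps > 0 and cover the k-th point by an interval of length eps * 2^(-k). The cover has total length eps * sum_{k>=1} 2^(-k) = eps, so by definition of outer measure m*(Q cap [8/3, 19/6]) <= eps. Since eps was arbitrary and m* >= 0, the outer measure is 0.

0


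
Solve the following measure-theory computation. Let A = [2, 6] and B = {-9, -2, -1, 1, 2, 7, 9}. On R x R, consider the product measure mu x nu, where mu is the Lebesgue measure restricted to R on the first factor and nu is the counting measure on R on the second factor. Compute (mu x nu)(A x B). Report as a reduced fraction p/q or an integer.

For a measurable rectangle A x B, the product measure satisfies
  (mu x nu)(A x B) = mu(A) * nu(B).
  mu(A) = 4.
  nu(B) = 7.
  (mu x nu)(A x B) = 4 * 7 = 28.

28


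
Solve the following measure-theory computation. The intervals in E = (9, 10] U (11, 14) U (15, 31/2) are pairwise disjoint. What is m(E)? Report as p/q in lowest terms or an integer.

For pairwise disjoint intervals, m(union_i I_i) = sum_i m(I_i),
and m is invariant under swapping open/closed endpoints (single points have measure 0).
So m(E) = sum_i (b_i - a_i).
  I_1 has length 10 - 9 = 1.
  I_2 has length 14 - 11 = 3.
  I_3 has length 31/2 - 15 = 1/2.
Summing:
  m(E) = 1 + 3 + 1/2 = 9/2.

9/2


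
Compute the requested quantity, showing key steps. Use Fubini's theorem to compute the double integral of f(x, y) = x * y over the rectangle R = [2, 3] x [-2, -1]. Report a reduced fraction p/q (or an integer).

f(x, y) is a tensor product of a function of x and a function of y, and both factors are bounded continuous (hence Lebesgue integrable) on the rectangle, so Fubini's theorem applies:
  integral_R f d(m x m) = (integral_a1^b1 x dx) * (integral_a2^b2 y dy).
Inner integral in x: integral_{2}^{3} x dx = (3^2 - 2^2)/2
  = 5/2.
Inner integral in y: integral_{-2}^{-1} y dy = ((-1)^2 - (-2)^2)/2
  = -3/2.
Product: (5/2) * (-3/2) = -15/4.

-15/4


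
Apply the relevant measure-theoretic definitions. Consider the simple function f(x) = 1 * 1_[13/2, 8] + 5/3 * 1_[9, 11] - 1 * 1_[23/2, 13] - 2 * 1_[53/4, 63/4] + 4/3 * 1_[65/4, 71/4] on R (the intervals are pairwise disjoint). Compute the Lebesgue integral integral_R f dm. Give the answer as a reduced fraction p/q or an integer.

For a simple function f = sum_i c_i * 1_{A_i} with disjoint A_i,
  integral f dm = sum_i c_i * m(A_i).
Lengths of the A_i:
  m(A_1) = 8 - 13/2 = 3/2.
  m(A_2) = 11 - 9 = 2.
  m(A_3) = 13 - 23/2 = 3/2.
  m(A_4) = 63/4 - 53/4 = 5/2.
  m(A_5) = 71/4 - 65/4 = 3/2.
Contributions c_i * m(A_i):
  (1) * (3/2) = 3/2.
  (5/3) * (2) = 10/3.
  (-1) * (3/2) = -3/2.
  (-2) * (5/2) = -5.
  (4/3) * (3/2) = 2.
Total: 3/2 + 10/3 - 3/2 - 5 + 2 = 1/3.

1/3


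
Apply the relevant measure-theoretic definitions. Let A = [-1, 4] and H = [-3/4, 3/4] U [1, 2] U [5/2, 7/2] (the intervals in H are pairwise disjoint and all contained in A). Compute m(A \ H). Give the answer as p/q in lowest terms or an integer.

The ambient interval has length m(A) = 4 - (-1) = 5.
Since the holes are disjoint and sit inside A, by finite additivity
  m(H) = sum_i (b_i - a_i), and m(A \ H) = m(A) - m(H).
Computing the hole measures:
  m(H_1) = 3/4 - (-3/4) = 3/2.
  m(H_2) = 2 - 1 = 1.
  m(H_3) = 7/2 - 5/2 = 1.
Summed: m(H) = 3/2 + 1 + 1 = 7/2.
So m(A \ H) = 5 - 7/2 = 3/2.

3/2


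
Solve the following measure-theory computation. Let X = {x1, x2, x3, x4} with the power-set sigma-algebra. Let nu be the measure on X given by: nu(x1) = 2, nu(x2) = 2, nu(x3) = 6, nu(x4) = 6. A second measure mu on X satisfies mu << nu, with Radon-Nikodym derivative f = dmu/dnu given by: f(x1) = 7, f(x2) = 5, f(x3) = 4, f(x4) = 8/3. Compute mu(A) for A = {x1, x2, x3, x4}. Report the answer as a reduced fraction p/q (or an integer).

By the defining property of the Radon-Nikodym derivative, for every measurable set A,
  mu(A) = integral_A f dnu.
Since nu is a discrete measure concentrated on the atoms of X, the integral over A reduces to the sum
  mu(A) = sum_{x in A} f(x) * nu({x}).
Computing each term:
  x1: f(x1) * nu(x1) = 7 * 2 = 14.
  x2: f(x2) * nu(x2) = 5 * 2 = 10.
  x3: f(x3) * nu(x3) = 4 * 6 = 24.
  x4: f(x4) * nu(x4) = 8/3 * 6 = 16.
Summing: mu(A) = 14 + 10 + 24 + 16 = 64.

64


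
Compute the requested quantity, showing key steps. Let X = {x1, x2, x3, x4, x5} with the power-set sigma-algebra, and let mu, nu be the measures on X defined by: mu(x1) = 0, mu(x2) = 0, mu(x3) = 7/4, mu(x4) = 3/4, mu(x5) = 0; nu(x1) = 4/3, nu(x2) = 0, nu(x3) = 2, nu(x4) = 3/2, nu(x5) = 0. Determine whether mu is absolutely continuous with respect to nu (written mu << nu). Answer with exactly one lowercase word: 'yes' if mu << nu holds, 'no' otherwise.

mu << nu means: every nu-null measurable set is also mu-null; equivalently, for every atom x, if nu({x}) = 0 then mu({x}) = 0.
Checking each atom:
  x1: nu = 4/3 > 0 -> no constraint.
  x2: nu = 0, mu = 0 -> consistent with mu << nu.
  x3: nu = 2 > 0 -> no constraint.
  x4: nu = 3/2 > 0 -> no constraint.
  x5: nu = 0, mu = 0 -> consistent with mu << nu.
No atom violates the condition. Therefore mu << nu.

yes


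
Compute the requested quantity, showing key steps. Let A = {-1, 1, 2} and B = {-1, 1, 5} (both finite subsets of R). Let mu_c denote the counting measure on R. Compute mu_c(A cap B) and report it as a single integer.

Counting measure on a finite set equals cardinality. mu_c(A cap B) = |A cap B| (elements appearing in both).
Enumerating the elements of A that also lie in B gives 2 element(s).
So mu_c(A cap B) = 2.

2


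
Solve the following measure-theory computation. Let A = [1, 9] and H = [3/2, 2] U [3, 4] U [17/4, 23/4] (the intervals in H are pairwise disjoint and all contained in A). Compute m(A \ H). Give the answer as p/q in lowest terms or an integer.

The ambient interval has length m(A) = 9 - 1 = 8.
Since the holes are disjoint and sit inside A, by finite additivity
  m(H) = sum_i (b_i - a_i), and m(A \ H) = m(A) - m(H).
Computing the hole measures:
  m(H_1) = 2 - 3/2 = 1/2.
  m(H_2) = 4 - 3 = 1.
  m(H_3) = 23/4 - 17/4 = 3/2.
Summed: m(H) = 1/2 + 1 + 3/2 = 3.
So m(A \ H) = 8 - 3 = 5.

5


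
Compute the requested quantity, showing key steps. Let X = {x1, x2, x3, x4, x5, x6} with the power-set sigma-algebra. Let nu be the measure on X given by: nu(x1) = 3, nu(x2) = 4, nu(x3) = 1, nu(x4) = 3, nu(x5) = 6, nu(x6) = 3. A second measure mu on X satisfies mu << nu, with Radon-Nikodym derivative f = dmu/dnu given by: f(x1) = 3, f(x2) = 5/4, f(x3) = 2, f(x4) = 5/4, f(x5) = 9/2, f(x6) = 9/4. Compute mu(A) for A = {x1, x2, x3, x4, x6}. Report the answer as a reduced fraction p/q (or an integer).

By the defining property of the Radon-Nikodym derivative, for every measurable set A,
  mu(A) = integral_A f dnu.
Since nu is a discrete measure concentrated on the atoms of X, the integral over A reduces to the sum
  mu(A) = sum_{x in A} f(x) * nu({x}).
Computing each term:
  x1: f(x1) * nu(x1) = 3 * 3 = 9.
  x2: f(x2) * nu(x2) = 5/4 * 4 = 5.
  x3: f(x3) * nu(x3) = 2 * 1 = 2.
  x4: f(x4) * nu(x4) = 5/4 * 3 = 15/4.
  x6: f(x6) * nu(x6) = 9/4 * 3 = 27/4.
Summing: mu(A) = 9 + 5 + 2 + 15/4 + 27/4 = 53/2.

53/2


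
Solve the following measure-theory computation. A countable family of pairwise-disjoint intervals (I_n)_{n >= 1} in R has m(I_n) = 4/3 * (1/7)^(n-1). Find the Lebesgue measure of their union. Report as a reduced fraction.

By countable additivity of the Lebesgue measure on pairwise disjoint measurable sets,
  m(union_{n >= 1} I_n) = sum_{n >= 1} m(I_n) = sum_{n >= 1} a * r^(n-1),
  with a = 4/3 and r = 1/7.
Since 0 < r = 1/7 < 1, the geometric series converges:
  sum_{n >= 1} a * r^(n-1) = a / (1 - r).
  = 4/3 / (1 - 1/7)
  = 4/3 / (6/7)
  = 14/9.

14/9


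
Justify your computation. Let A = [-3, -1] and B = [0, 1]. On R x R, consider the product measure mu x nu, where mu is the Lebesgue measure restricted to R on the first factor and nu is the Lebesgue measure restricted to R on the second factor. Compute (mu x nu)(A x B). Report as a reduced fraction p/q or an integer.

For a measurable rectangle A x B, the product measure satisfies
  (mu x nu)(A x B) = mu(A) * nu(B).
  mu(A) = 2.
  nu(B) = 1.
  (mu x nu)(A x B) = 2 * 1 = 2.

2


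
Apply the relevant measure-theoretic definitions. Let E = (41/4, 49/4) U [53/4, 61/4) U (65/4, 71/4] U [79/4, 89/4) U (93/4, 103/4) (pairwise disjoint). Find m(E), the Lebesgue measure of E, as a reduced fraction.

For pairwise disjoint intervals, m(union_i I_i) = sum_i m(I_i),
and m is invariant under swapping open/closed endpoints (single points have measure 0).
So m(E) = sum_i (b_i - a_i).
  I_1 has length 49/4 - 41/4 = 2.
  I_2 has length 61/4 - 53/4 = 2.
  I_3 has length 71/4 - 65/4 = 3/2.
  I_4 has length 89/4 - 79/4 = 5/2.
  I_5 has length 103/4 - 93/4 = 5/2.
Summing:
  m(E) = 2 + 2 + 3/2 + 5/2 + 5/2 = 21/2.

21/2


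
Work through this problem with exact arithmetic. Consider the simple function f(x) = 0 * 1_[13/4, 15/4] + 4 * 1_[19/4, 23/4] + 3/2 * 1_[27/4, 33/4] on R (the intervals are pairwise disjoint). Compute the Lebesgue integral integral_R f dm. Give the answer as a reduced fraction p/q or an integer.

For a simple function f = sum_i c_i * 1_{A_i} with disjoint A_i,
  integral f dm = sum_i c_i * m(A_i).
Lengths of the A_i:
  m(A_1) = 15/4 - 13/4 = 1/2.
  m(A_2) = 23/4 - 19/4 = 1.
  m(A_3) = 33/4 - 27/4 = 3/2.
Contributions c_i * m(A_i):
  (0) * (1/2) = 0.
  (4) * (1) = 4.
  (3/2) * (3/2) = 9/4.
Total: 0 + 4 + 9/4 = 25/4.

25/4


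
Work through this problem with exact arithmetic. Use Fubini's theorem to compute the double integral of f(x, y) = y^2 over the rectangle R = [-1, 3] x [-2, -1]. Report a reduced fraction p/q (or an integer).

f(x, y) is a tensor product of a function of x and a function of y, and both factors are bounded continuous (hence Lebesgue integrable) on the rectangle, so Fubini's theorem applies:
  integral_R f d(m x m) = (integral_a1^b1 1 dx) * (integral_a2^b2 y^2 dy).
Inner integral in x: integral_{-1}^{3} 1 dx = (3^1 - (-1)^1)/1
  = 4.
Inner integral in y: integral_{-2}^{-1} y^2 dy = ((-1)^3 - (-2)^3)/3
  = 7/3.
Product: (4) * (7/3) = 28/3.

28/3


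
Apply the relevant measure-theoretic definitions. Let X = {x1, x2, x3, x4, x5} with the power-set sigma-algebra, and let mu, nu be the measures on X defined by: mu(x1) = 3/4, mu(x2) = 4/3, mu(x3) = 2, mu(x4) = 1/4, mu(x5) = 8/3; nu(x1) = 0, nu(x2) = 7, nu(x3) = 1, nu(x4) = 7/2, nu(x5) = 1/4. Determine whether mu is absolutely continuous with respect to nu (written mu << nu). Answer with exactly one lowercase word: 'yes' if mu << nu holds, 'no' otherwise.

mu << nu means: every nu-null measurable set is also mu-null; equivalently, for every atom x, if nu({x}) = 0 then mu({x}) = 0.
Checking each atom:
  x1: nu = 0, mu = 3/4 > 0 -> violates mu << nu.
  x2: nu = 7 > 0 -> no constraint.
  x3: nu = 1 > 0 -> no constraint.
  x4: nu = 7/2 > 0 -> no constraint.
  x5: nu = 1/4 > 0 -> no constraint.
The atom(s) x1 violate the condition (nu = 0 but mu > 0). Therefore mu is NOT absolutely continuous w.r.t. nu.

no
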